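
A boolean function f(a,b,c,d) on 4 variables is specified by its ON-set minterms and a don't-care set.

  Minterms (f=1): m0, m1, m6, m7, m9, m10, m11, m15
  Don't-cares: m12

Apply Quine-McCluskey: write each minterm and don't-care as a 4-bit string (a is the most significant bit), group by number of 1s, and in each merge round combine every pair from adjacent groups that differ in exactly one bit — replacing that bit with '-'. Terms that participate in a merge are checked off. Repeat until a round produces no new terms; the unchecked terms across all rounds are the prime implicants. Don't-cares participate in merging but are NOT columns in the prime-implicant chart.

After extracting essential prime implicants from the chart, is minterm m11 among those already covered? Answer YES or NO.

Round 0: 0000✓ 0001✓ 0110✓ 0111✓ 1001✓ 1010✓ 1011✓ 1100 1111✓
Round 1: -001 -111 000- 011- 1-11 10-1 101-
PIs = {-001, -111, 000-, 011-, 1-11, 10-1, 101-, 1100}
Coverage chart:
  m0: 000- ←essential
  m1: -001,000-
  m6: 011- ←essential
  m7: -111,011-
  m9: -001,10-1
  m10: 101- ←essential
  m11: 1-11,10-1,101-
  m15: -111,1-11
Essential: 000-, 011-, 101-

YES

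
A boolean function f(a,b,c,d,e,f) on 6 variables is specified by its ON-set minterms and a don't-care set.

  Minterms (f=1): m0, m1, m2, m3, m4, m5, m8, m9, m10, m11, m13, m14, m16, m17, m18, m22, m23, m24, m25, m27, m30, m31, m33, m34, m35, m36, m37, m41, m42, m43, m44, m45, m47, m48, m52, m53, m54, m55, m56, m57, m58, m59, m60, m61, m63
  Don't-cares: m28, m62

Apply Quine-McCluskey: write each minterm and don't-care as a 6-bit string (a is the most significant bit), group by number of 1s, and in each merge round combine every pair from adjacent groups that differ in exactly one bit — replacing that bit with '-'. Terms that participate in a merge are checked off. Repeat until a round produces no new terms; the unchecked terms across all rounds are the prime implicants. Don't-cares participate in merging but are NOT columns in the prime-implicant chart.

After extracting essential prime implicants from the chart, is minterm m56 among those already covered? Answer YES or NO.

NO

size-2^0 implicants → 000000(✓)  000001(✓)  000010(✓)  000011(✓)  000100(✓)  000101(✓)  001000(✓)  001001(✓)  001010(✓)  001011(✓)  001101(✓)  001110(✓)  010000(✓)  010001(✓)  010010(✓)  010110(✓)  010111(✓)  011000(✓)  011001(✓)  011011(✓)  011100(✓)  011110(✓)  011111(✓)  100001(✓)  100010(✓)  100011(✓)  100100(✓)  100101(✓)  101001(✓)  101010(✓)  101011(✓)  101100(✓)  101101(✓)  101111(✓)  110000(✓)  110100(✓)  110101(✓)  110110(✓)  110111(✓)  111000(✓)  111001(✓)  111010(✓)  111011(✓)  111100(✓)  111101(✓)  111110(✓)  111111(✓)
size-2^1 implicants → -00001(✓)  -00010(✓)  -00011(✓)  -00100(✓)  -00101(✓)  -01001(✓)  -01010(✓)  -01011(✓)  -01101(✓)  -10000(✓)  -10110(✓)  -10111(✓)  -11000(✓)  -11001(✓)  -11011(✓)  -11100(✓)  -11110(✓)  -11111(✓)  0-0000(✓)  0-0001(✓)  0-0010(✓)  0-1000(✓)  0-1001(✓)  0-1011(✓)  0-1110  00-000(✓)  00-001(✓)  00-010(✓)  00-011(✓)  00-101(✓)  000-00(✓)  000-01(✓)  0000-0(✓)  0000-1(✓)  00000-(✓)  00001-(✓)  00010-(✓)  001-01(✓)  001-10  0010-0(✓)  0010-1(✓)  00100-(✓)  00101-(✓)  01-000(✓)  01-001(✓)  01-110(✓)  01-111(✓)  010-10  0100-0(✓)  01000-(✓)  01011-(✓)  011-00(✓)  011-11(✓)  0110-1(✓)  01100-(✓)  0111-0(✓)  01111-(✓)  1-0100(✓)  1-0101(✓)  1-1001(✓)  1-1010(✓)  1-1011(✓)  1-1100(✓)  1-1101(✓)  1-1111(✓)  10-001(✓)  10-010(✓)  10-011(✓)  10-100(✓)  10-101(✓)  100-01(✓)  1000-1(✓)  10001-(✓)  10010-(✓)  101-01(✓)  101-11(✓)  1010-1(✓)  10101-(✓)  1011-1(✓)  10110-(✓)  11-000(✓)  11-100(✓)  11-101(✓)  11-110(✓)  11-111(✓)  110-00(✓)  1101-0(✓)  1101-1(✓)  11010-(✓)  11011-(✓)  111-00(✓)  111-01(✓)  111-10(✓)  111-11(✓)  1110-0(✓)  1110-1(✓)  11100-(✓)  11101-(✓)  1111-0(✓)  1111-1(✓)  11110-(✓)  11111-(✓)
size-2^2 implicants → --1001(✓)  --1011(✓)  -0-001(✓)  -0-010(✓)  -0-011(✓)  -0-101(✓)  -00-01(✓)  -000-1(✓)  -0001-(✓)  -0010-  -01-01(✓)  -010-1(✓)  -0101-(✓)  -1-000  -1-110(✓)  -1-111(✓)  -1011-(✓)  -11-00  -11-11  -110-1(✓)  -1100-  -111-0  -1111-(✓)  0--000(✓)  0--001(✓)  0-00-0  0-000-(✓)  0-10-1(✓)  0-100-(✓)  00--01(✓)  00-0-0(✓)  00-0-1(✓)  00-00-(✓)  00-01-(✓)  000-0-  0000--(✓)  0010--(✓)  01-00-(✓)  01-11-(✓)  1--100(✓)  1--101(✓)  1-010-(✓)  1-1-01(✓)  1-1-11(✓)  1-10-1(✓)  1-101-  1-11-1(✓)  1-110-(✓)  10--01(✓)  10-0-1(✓)  10-01-(✓)  10-10-(✓)  101--1(✓)  11--00  11-1-0(✓)  11-1-1(✓)  11-10-(✓)  11-11-(✓)  1101--(✓)  111--0(✓)  111--1(✓)  111-0-(✓)  111-1-(✓)  1110--(✓)  1111--(✓)
size-2^3 implicants → --10-1  -0--01  -0-0-1  -0-01-  -1-11-  0--00-  00-0--  1--10-  1-1--1  11-1--  111---
Unchecked terms (primes): --10-1, -0--01, -0-0-1, -0-01-, -0010-, -1-000, -1-11-, -11-00, -11-11, -1100-, -111-0, 0--00-, 0-00-0, 0-1110, 00-0--, 000-0-, 001-10, 010-10, 1--10-, 1-1--1, 1-101-, 11--00, 11-1--, 111---
Minterm coverage:
  m0 ⊆ 0--00-,0-00-0,00-0--,000-0-
  m1 ⊆ -0--01,-0-0-1,0--00-,00-0--,000-0-
  m2 ⊆ -0-01-,0-00-0,00-0--
  m3 ⊆ -0-0-1,-0-01-,00-0--
  m4 ⊆ -0010-,000-0-
  m5 ⊆ -0--01,-0010-,000-0-
  m8 ⊆ 0--00-,00-0--
  m9 ⊆ --10-1,-0--01,-0-0-1,0--00-,00-0--
  m10 ⊆ -0-01-,00-0--,001-10
  m11 ⊆ --10-1,-0-0-1,-0-01-,00-0--
  m13 ⊆ -0--01 [E]
  m14 ⊆ 0-1110,001-10
  m16 ⊆ -1-000,0--00-,0-00-0
  m17 ⊆ 0--00- [E]
  m18 ⊆ 0-00-0,010-10
  m22 ⊆ -1-11-,010-10
  m23 ⊆ -1-11- [E]
  m24 ⊆ -1-000,-11-00,-1100-,0--00-
  m25 ⊆ --10-1,-1100-,0--00-
  m27 ⊆ --10-1,-11-11
  m30 ⊆ -1-11-,-111-0,0-1110
  m31 ⊆ -1-11-,-11-11
  m33 ⊆ -0--01,-0-0-1
  m34 ⊆ -0-01- [E]
  m35 ⊆ -0-0-1,-0-01-
  m36 ⊆ -0010-,1--10-
  m37 ⊆ -0--01,-0010-,1--10-
  m41 ⊆ --10-1,-0--01,-0-0-1,1-1--1
  m42 ⊆ -0-01-,1-101-
  m43 ⊆ --10-1,-0-0-1,-0-01-,1-1--1,1-101-
  m44 ⊆ 1--10- [E]
  m45 ⊆ -0--01,1--10-,1-1--1
  m47 ⊆ 1-1--1 [E]
  m48 ⊆ -1-000,11--00
  m52 ⊆ 1--10-,11--00,11-1--
  m53 ⊆ 1--10-,11-1--
  m54 ⊆ -1-11-,11-1--
  m55 ⊆ -1-11-,11-1--
  m56 ⊆ -1-000,-11-00,-1100-,11--00,111---
  m57 ⊆ --10-1,-1100-,1-1--1,111---
  m58 ⊆ 1-101-,111---
  m59 ⊆ --10-1,-11-11,1-1--1,1-101-,111---
  m60 ⊆ -11-00,-111-0,1--10-,11--00,11-1--,111---
  m61 ⊆ 1--10-,1-1--1,11-1--,111---
  m63 ⊆ -1-11-,-11-11,1-1--1,11-1--,111---
E = {-0--01, -0-01-, -1-11-, 0--00-, 1--10-, 1-1--1}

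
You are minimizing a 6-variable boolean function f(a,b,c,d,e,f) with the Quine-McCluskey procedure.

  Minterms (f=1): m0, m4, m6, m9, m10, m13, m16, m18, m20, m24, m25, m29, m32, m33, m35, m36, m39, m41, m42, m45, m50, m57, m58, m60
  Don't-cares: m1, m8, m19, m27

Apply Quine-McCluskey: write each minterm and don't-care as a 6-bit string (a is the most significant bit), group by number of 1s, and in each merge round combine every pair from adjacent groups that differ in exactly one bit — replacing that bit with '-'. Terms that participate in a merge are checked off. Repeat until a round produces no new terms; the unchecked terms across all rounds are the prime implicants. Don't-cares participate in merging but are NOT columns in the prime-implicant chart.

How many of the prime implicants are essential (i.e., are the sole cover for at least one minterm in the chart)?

8

size-2^0 implicants → 000000(✓)  000001(✓)  000100(✓)  000110(✓)  001000(✓)  001001(✓)  001010(✓)  001101(✓)  010000(✓)  010010(✓)  010011(✓)  010100(✓)  011000(✓)  011001(✓)  011011(✓)  011101(✓)  100000(✓)  100001(✓)  100011(✓)  100100(✓)  100111(✓)  101001(✓)  101010(✓)  101101(✓)  110010(✓)  111001(✓)  111010(✓)  111100
size-2^1 implicants → -00000(✓)  -00001(✓)  -00100(✓)  -01001(✓)  -01010  -01101(✓)  -10010  -11001(✓)  0-0000(✓)  0-0100(✓)  0-1000(✓)  0-1001(✓)  0-1101(✓)  00-000(✓)  00-001(✓)  000-00(✓)  00000-(✓)  0001-0  001-01(✓)  0010-0  00100-(✓)  01-000(✓)  01-011  010-00(✓)  0100-0  01001-  011-01(✓)  0110-1  01100-(✓)  1-1001(✓)  1-1010  10-001(✓)  100-00(✓)  100-11  1000-1  10000-(✓)  101-01(✓)  11-010
size-2^2 implicants → --1001  -0-001  -00-00  -0000-  -01-01  0--000  0-0-00  0-1-01  0-100-  00-00-
Unchecked terms (primes): --1001, -0-001, -00-00, -0000-, -01-01, -01010, -10010, 0--000, 0-0-00, 0-1-01, 0-100-, 00-00-, 0001-0, 0010-0, 01-011, 0100-0, 01001-, 0110-1, 1-1010, 100-11, 1000-1, 11-010, 111100
Minterm coverage:
  m0 ⊆ -00-00,-0000-,0--000,0-0-00,00-00-
  m4 ⊆ -00-00,0-0-00,0001-0
  m6 ⊆ 0001-0 [E]
  m9 ⊆ --1001,-0-001,-01-01,0-1-01,0-100-,00-00-
  m10 ⊆ -01010,0010-0
  m13 ⊆ -01-01,0-1-01
  m16 ⊆ 0--000,0-0-00,0100-0
  m18 ⊆ -10010,0100-0,01001-
  m20 ⊆ 0-0-00 [E]
  m24 ⊆ 0--000,0-100-
  m25 ⊆ --1001,0-1-01,0-100-,0110-1
  m29 ⊆ 0-1-01 [E]
  m32 ⊆ -00-00,-0000-
  m33 ⊆ -0-001,-0000-,1000-1
  m35 ⊆ 100-11,1000-1
  m36 ⊆ -00-00 [E]
  m39 ⊆ 100-11 [E]
  m41 ⊆ --1001,-0-001,-01-01
  m42 ⊆ -01010,1-1010
  m45 ⊆ -01-01 [E]
  m50 ⊆ -10010,11-010
  m57 ⊆ --1001 [E]
  m58 ⊆ 1-1010,11-010
  m60 ⊆ 111100 [E]
E = {--1001, -00-00, -01-01, 0-0-00, 0-1-01, 0001-0, 100-11, 111100}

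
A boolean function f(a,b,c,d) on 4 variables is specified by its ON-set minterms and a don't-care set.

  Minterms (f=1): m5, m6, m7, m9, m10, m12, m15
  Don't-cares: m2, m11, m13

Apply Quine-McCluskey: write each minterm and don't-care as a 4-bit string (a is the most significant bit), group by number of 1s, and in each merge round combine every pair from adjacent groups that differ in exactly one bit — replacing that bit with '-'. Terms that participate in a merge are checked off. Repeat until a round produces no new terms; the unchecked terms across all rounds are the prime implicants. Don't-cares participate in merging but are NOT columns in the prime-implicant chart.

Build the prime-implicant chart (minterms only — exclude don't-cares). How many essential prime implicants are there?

3

size-2^0 implicants → 0010(✓)  0101(✓)  0110(✓)  0111(✓)  1001(✓)  1010(✓)  1011(✓)  1100(✓)  1101(✓)  1111(✓)
size-2^1 implicants → -010  -101(✓)  -111(✓)  0-10  01-1(✓)  011-  1-01(✓)  1-11(✓)  10-1(✓)  101-  11-1(✓)  110-
size-2^2 implicants → -1-1  1--1
Unchecked terms (primes): -010, -1-1, 0-10, 011-, 1--1, 101-, 110-
Minterm coverage:
  m5 ⊆ -1-1 [E]
  m6 ⊆ 0-10,011-
  m7 ⊆ -1-1,011-
  m9 ⊆ 1--1 [E]
  m10 ⊆ -010,101-
  m12 ⊆ 110- [E]
  m15 ⊆ -1-1,1--1
E = {-1-1, 1--1, 110-}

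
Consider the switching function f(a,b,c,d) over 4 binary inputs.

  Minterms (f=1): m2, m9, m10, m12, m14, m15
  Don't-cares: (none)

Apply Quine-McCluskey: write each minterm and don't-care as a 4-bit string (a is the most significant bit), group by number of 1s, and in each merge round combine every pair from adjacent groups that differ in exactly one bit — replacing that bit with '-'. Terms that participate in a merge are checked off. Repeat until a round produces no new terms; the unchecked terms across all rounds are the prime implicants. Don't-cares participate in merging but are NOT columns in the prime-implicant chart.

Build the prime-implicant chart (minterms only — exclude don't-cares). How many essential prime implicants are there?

4

Round 0: 0010✓ 1001 1010✓ 1100✓ 1110✓ 1111✓
Round 1: -010 1-10 11-0 111-
PIs = {-010, 1-10, 1001, 11-0, 111-}
Coverage chart:
  m2: -010 ←essential
  m9: 1001 ←essential
  m10: -010,1-10
  m12: 11-0 ←essential
  m14: 1-10,11-0,111-
  m15: 111- ←essential
Essential: -010, 1001, 11-0, 111-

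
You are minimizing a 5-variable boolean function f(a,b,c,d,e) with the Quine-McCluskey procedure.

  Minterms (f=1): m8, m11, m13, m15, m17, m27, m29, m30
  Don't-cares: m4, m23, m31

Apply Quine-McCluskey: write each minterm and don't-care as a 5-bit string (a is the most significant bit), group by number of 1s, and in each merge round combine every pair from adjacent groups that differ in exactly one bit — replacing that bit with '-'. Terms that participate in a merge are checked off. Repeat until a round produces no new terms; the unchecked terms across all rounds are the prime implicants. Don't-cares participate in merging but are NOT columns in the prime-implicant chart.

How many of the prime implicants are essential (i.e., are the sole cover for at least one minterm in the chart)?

Round 0: 00100 01000 01011✓ 01101✓ 01111✓ 10001 10111✓ 11011✓ 11101✓ 11110✓ 11111✓
Round 1: -1011✓ -1101✓ -1111✓ 01-11✓ 011-1✓ 1-111 11-11✓ 111-1✓ 1111-
Round 2: -1-11 -11-1
PIs = {-1-11, -11-1, 00100, 01000, 1-111, 10001, 1111-}
Coverage chart:
  m8: 01000 ←essential
  m11: -1-11 ←essential
  m13: -11-1 ←essential
  m15: -1-11,-11-1
  m17: 10001 ←essential
  m27: -1-11 ←essential
  m29: -11-1 ←essential
  m30: 1111- ←essential
Essential: -1-11, -11-1, 01000, 10001, 1111-

5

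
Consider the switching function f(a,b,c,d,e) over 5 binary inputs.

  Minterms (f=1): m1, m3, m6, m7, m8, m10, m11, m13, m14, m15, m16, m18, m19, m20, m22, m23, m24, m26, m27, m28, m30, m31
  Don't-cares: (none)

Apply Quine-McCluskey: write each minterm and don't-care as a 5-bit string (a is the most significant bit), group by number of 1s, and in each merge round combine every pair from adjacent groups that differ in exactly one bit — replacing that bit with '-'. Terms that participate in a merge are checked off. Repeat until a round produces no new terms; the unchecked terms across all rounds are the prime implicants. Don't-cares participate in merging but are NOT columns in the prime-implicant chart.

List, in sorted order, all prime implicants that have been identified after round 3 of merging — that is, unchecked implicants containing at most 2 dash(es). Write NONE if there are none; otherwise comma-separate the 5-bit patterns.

[col 0] 00001*, 00011*, 00110*, 00111*, 01000*, 01010*, 01011*, 01101*, 01110*, 01111*, 10000*, 10010*, 10011*, 10100*, 10110*, 10111*, 11000*, 11010*, 11011*, 11100*, 11110*, 11111*
[col 1] -0011*, -0110*, -0111*, -1000*, -1010*, -1011*, -1110*, -1111*, 0-011*, 0-110*, 0-111*, 00-11*, 000-1, 0011-*, 01-10*, 01-11*, 010-0*, 0101-*, 011-1, 0111-*, 1-000*, 1-010*, 1-011*, 1-100*, 1-110*, 1-111*, 10-00*, 10-10*, 10-11*, 100-0*, 1001-*, 101-0*, 1011-*, 11-00*, 11-10*, 11-11*, 110-0*, 1101-*, 111-0*, 1111-*
[col 2] --011*, --110*, --111*, -0-11*, -011-*, -1-10*, -1-11*, -10-0, -101-*, -111-*, 0--11*, 0-11-*, 01-1-*, 1--00*, 1--10*, 1--11*, 1-0-0*, 1-01-*, 1-1-0*, 1-11-*, 10--0*, 10-1-*, 11--0*, 11-1-*
[col 3] ---11, --11-, -1-1-, 1---0, 1--1-
Prime implicants: ---11, --11-, -1-1-, -10-0, 000-1, 011-1, 1---0, 1--1-

-10-0, 000-1, 011-1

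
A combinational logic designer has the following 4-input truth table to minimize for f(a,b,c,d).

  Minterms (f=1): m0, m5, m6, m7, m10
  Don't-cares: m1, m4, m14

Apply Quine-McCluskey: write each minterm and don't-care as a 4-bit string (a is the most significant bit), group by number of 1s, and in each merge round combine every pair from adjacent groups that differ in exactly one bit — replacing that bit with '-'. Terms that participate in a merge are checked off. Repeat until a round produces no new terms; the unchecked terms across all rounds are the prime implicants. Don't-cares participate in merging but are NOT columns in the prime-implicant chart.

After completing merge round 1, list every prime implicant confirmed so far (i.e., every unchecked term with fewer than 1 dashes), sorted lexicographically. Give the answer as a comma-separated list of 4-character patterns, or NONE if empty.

size-2^0 implicants → 0000(✓)  0001(✓)  0100(✓)  0101(✓)  0110(✓)  0111(✓)  1010(✓)  1110(✓)
size-2^1 implicants → -110  0-00(✓)  0-01(✓)  000-(✓)  01-0(✓)  01-1(✓)  010-(✓)  011-(✓)  1-10
size-2^2 implicants → 0-0-  01--
Unchecked terms (primes): -110, 0-0-, 01--, 1-10

NONE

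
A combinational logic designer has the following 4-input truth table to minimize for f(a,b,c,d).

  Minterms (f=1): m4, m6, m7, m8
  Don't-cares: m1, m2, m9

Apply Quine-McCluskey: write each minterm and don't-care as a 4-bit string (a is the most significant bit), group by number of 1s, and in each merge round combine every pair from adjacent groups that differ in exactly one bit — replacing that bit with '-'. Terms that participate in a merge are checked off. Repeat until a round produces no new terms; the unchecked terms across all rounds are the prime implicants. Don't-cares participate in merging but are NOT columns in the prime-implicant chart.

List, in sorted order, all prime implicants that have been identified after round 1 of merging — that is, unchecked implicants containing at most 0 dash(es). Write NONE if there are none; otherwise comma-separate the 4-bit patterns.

size-2^0 implicants → 0001(✓)  0010(✓)  0100(✓)  0110(✓)  0111(✓)  1000(✓)  1001(✓)
size-2^1 implicants → -001  0-10  01-0  011-  100-
Unchecked terms (primes): -001, 0-10, 01-0, 011-, 100-

NONE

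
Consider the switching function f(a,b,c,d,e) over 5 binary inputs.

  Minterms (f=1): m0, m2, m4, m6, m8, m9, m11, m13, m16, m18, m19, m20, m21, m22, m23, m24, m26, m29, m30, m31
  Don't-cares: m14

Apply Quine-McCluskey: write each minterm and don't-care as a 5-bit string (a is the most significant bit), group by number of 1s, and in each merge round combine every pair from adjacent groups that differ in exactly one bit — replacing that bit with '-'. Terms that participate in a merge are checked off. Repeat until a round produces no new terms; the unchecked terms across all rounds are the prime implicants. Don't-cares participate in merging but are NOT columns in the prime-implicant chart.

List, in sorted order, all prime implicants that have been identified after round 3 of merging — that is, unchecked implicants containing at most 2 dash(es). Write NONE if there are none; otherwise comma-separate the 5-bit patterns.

--000, --110, -1101, 01-01, 010-1, 0100-, 1--10, 1-0-0, 1-1-1, 1-11-, 10-1-, 101--

Round 0: 00000✓ 00010✓ 00100✓ 00110✓ 01000✓ 01001✓ 01011✓ 01101✓ 01110✓ 10000✓ 10010✓ 10011✓ 10100✓ 10101✓ 10110✓ 10111✓ 11000✓ 11010✓ 11101✓ 11110✓ 11111✓
Round 1: -0000✓ -0010✓ -0100✓ -0110✓ -1000✓ -1101 -1110✓ 0-000✓ 0-110✓ 00-00✓ 00-10✓ 000-0✓ 001-0✓ 01-01 010-1 0100- 1-000✓ 1-010✓ 1-101✓ 1-110✓ 1-111✓ 10-00✓ 10-10✓ 10-11✓ 100-0✓ 1001-✓ 101-0✓ 101-1✓ 1010-✓ 1011-✓ 11-10✓ 110-0✓ 111-1✓ 1111-✓
Round 2: --000 --110 -0-00✓ -0-10✓ -00-0✓ -01-0✓ 00--0✓ 1--10 1-0-0 1-1-1 1-11- 10--0✓ 10-1- 101--
Round 3: -0--0
PIs = {--000, --110, -0--0, -1101, 01-01, 010-1, 0100-, 1--10, 1-0-0, 1-1-1, 1-11-, 10-1-, 101--}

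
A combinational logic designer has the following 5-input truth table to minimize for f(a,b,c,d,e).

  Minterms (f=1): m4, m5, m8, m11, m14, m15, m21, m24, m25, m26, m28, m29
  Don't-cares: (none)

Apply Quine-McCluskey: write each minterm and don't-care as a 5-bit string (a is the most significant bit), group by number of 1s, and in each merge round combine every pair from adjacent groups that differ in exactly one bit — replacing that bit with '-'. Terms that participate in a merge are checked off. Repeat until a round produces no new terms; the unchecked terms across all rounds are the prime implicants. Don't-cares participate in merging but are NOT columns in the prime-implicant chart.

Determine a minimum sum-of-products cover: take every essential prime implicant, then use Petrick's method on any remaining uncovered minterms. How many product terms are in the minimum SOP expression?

7

[col 0] 00100*, 00101*, 01000*, 01011*, 01110*, 01111*, 10101*, 11000*, 11001*, 11010*, 11100*, 11101*
[col 1] -0101, -1000, 0010-, 01-11, 0111-, 1-101, 11-00*, 11-01*, 110-0, 1100-*, 1110-*
[col 2] 11-0-
Prime implicants: -0101, -1000, 0010-, 01-11, 0111-, 1-101, 11-0-, 110-0
PI chart (minterm → PIs covering it):
  4 | 0010-  (sole → essential)
  5 | -0101,0010-
  8 | -1000  (sole → essential)
  11 | 01-11  (sole → essential)
  14 | 0111-  (sole → essential)
  15 | 01-11,0111-
  21 | -0101,1-101
  24 | -1000,11-0-,110-0
  25 | 11-0-  (sole → essential)
  26 | 110-0  (sole → essential)
  28 | 11-0-  (sole → essential)
  29 | 1-101,11-0-
Essential prime implicants: -1000, 0010-, 01-11, 0111-, 11-0-, 110-0
Petrick residual → -0101
Minimum SOP uses 7 PIs: b'cd'e + bc'd'e' + a'b'cd' + a'bde + a'bcd + abd' + abc'e'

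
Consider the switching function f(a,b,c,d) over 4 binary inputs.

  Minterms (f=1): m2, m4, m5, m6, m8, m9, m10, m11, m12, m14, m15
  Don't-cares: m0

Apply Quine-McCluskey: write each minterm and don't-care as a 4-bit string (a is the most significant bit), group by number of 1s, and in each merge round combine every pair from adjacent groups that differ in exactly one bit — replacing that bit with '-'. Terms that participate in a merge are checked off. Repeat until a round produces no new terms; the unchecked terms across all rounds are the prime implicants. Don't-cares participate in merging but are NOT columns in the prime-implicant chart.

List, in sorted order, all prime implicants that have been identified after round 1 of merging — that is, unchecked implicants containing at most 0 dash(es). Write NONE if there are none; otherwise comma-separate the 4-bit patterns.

[col 0] 0000*, 0010*, 0100*, 0101*, 0110*, 1000*, 1001*, 1010*, 1011*, 1100*, 1110*, 1111*
[col 1] -000*, -010*, -100*, -110*, 0-00*, 0-10*, 00-0*, 01-0*, 010-, 1-00*, 1-10*, 1-11*, 10-0*, 10-1*, 100-*, 101-*, 11-0*, 111-*
[col 2] --00*, --10*, -0-0*, -1-0*, 0--0*, 1--0*, 1-1-, 10--
[col 3] ---0
Prime implicants: ---0, 010-, 1-1-, 10--

NONE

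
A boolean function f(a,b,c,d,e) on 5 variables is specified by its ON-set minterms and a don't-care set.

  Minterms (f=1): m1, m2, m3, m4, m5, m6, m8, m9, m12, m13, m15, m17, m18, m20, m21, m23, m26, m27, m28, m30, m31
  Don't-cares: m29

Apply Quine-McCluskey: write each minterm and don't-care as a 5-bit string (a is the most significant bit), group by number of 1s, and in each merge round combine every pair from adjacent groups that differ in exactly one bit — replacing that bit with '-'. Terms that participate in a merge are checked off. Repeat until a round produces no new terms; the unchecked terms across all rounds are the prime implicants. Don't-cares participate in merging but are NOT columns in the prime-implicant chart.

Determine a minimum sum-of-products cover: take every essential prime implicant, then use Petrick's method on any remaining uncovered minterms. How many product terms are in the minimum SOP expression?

9

Round 0: 00001✓ 00010✓ 00011✓ 00100✓ 00101✓ 00110✓ 01000✓ 01001✓ 01100✓ 01101✓ 01111✓ 10001✓ 10010✓ 10100✓ 10101✓ 10111✓ 11010✓ 11011✓ 11100✓ 11101✓ 11110✓ 11111✓
Round 1: -0001✓ -0010 -0100✓ -0101✓ -1100✓ -1101✓ -1111✓ 0-001✓ 0-100✓ 0-101✓ 00-01✓ 00-10 000-1 0001- 001-0 0010-✓ 01-00✓ 01-01✓ 0100-✓ 011-1✓ 0110-✓ 1-010 1-100✓ 1-101✓ 1-111✓ 10-01✓ 101-1✓ 1010-✓ 11-10✓ 11-11✓ 1101-✓ 111-0✓ 111-1✓ 1110-✓ 1111-✓
Round 2: --100✓ --101✓ -0-01 -010-✓ -11-1 -110-✓ 0--01 0-10-✓ 01-0- 1-1-1 1-10-✓ 11-1- 111--
Round 3: --10-
PIs = {--10-, -0-01, -0010, -11-1, 0--01, 00-10, 000-1, 0001-, 001-0, 01-0-, 1-010, 1-1-1, 11-1-, 111--}
Coverage chart:
  m1: -0-01,0--01,000-1
  m2: -0010,00-10,0001-
  m3: 000-1,0001-
  m4: --10-,001-0
  m5: --10-,-0-01,0--01
  m6: 00-10,001-0
  m8: 01-0- ←essential
  m9: 0--01,01-0-
  m12: --10-,01-0-
  m13: --10-,-11-1,0--01,01-0-
  m15: -11-1 ←essential
  m17: -0-01 ←essential
  m18: -0010,1-010
  m20: --10- ←essential
  m21: --10-,-0-01,1-1-1
  m23: 1-1-1 ←essential
  m26: 1-010,11-1-
  m27: 11-1- ←essential
  m28: --10-,111--
  m30: 11-1-,111--
  m31: -11-1,1-1-1,11-1-,111--
Essential: --10-, -0-01, -11-1, 01-0-, 1-1-1, 11-1-
Petrick residual → -0010, 00-10, 000-1
Min cover (9 terms): cd' + b'd'e + b'c'de' + bce + a'b'de' + a'b'c'e + a'bd' + ace + abd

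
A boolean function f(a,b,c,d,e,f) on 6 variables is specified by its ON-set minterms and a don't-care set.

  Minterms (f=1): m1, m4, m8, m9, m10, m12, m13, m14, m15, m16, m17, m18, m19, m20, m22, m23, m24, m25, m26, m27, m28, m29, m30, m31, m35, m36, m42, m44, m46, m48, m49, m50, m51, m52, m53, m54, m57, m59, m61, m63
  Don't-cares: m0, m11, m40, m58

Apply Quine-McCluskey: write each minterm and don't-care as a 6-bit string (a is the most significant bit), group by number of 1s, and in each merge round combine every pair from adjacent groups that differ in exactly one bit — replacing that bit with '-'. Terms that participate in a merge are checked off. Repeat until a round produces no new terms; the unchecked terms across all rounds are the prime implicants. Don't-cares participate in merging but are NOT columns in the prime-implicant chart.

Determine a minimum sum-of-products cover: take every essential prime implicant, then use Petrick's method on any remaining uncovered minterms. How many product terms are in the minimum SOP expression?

9

[col 0] 000000*, 000001*, 000100*, 001000*, 001001*, 001010*, 001011*, 001100*, 001101*, 001110*, 001111*, 010000*, 010001*, 010010*, 010011*, 010100*, 010110*, 010111*, 011000*, 011001*, 011010*, 011011*, 011100*, 011101*, 011110*, 011111*, 100011*, 100100*, 101000*, 101010*, 101100*, 101110*, 110000*, 110001*, 110010*, 110011*, 110100*, 110101*, 110110*, 111001*, 111010*, 111011*, 111101*, 111111*
[col 1] -00100*, -01000*, -01010*, -01100*, -01110*, -10000*, -10001*, -10010*, -10011*, -10100*, -10110*, -11001*, -11010*, -11011*, -11101*, -11111*, 0-0000*, 0-0001*, 0-0100*, 0-1000*, 0-1001*, 0-1010*, 0-1011*, 0-1100*, 0-1101*, 0-1110*, 0-1111*, 00-000*, 00-001*, 00-100*, 000-00*, 00000-*, 001-00*, 001-01*, 001-10*, 001-11*, 0010-0*, 0010-1*, 00100-*, 00101-*, 0011-0*, 0011-1*, 00110-*, 00111-*, 01-000*, 01-001*, 01-010*, 01-011*, 01-100*, 01-110*, 01-111*, 010-00*, 010-10*, 010-11*, 0100-0*, 0100-1*, 01000-*, 01001-*, 0101-0*, 01011-*, 011-00*, 011-01*, 011-10*, 011-11*, 0110-0*, 0110-1*, 01100-*, 01101-*, 0111-0*, 0111-1*, 01110-*, 01111-*, 1-0011, 1-0100*, 1-1010*, 10-100*, 101-00*, 101-10*, 1010-0*, 1011-0*, 11-001*, 11-010*, 11-011*, 11-101*, 110-00*, 110-01*, 110-10*, 1100-0*, 1100-1*, 11000-*, 11001-*, 1101-0*, 11010-*, 111-01*, 111-11*, 1110-1*, 11101-*, 1111-1*
[col 2] --0100, --1010, -0-100, -01-00*, -01-10*, -010-0*, -011-0*, -1-001*, -1-010*, -1-011*, -10-00*, -10-10*, -100-0*, -100-1*, -1000-*, -1001-*, -101-0*, -11-01*, -11-11*, -110-1*, -1101-*, -111-1*, 0--000*, 0--001*, 0--100*, 0-0-00*, 0-000-*, 0-1-00*, 0-1-01*, 0-1-10*, 0-1-11*, 0-10-0*, 0-10-1*, 0-100-*, 0-101-*, 0-11-0*, 0-11-1*, 0-110-*, 0-111-*, 00--00*, 00-00-*, 001--0*, 001--1*, 001-0-*, 001-1-*, 0010--*, 0011--*, 01--00*, 01--10*, 01--11*, 01-0-0*, 01-0-1*, 01-00-*, 01-01-*, 01-1-0*, 01-11-*, 010--0*, 010-1-*, 0100--*, 011--0*, 011--1*, 011-0-*, 011-1-*, 0110--*, 0111--*, 101--0*, 11--01, 11-0-1*, 11-01-*, 110--0*, 110-0-, 1100--*, 111--1*
[col 3] -01--0, -1-0-1, -1-01-, -10--0, -100--, -11--1, 0---00, 0--00-, 0-1--0*, 0-1--1*, 0-1-0-*, 0-1-1-*, 0-10--*, 0-11--*, 001---*, 01---0, 01--1-, 01-0--, 011---*
[col 4] 0-1---
Prime implicants: --0100, --1010, -0-100, -01--0, -1-0-1, -1-01-, -10--0, -100--, -11--1, 0---00, 0--00-, 0-1---, 01---0, 01--1-, 01-0--, 1-0011, 11--01, 110-0-
PI chart (minterm → PIs covering it):
  1 | 0--00-  (sole → essential)
  4 | --0100,-0-100,0---00
  8 | -01--0,0---00,0--00-,0-1---
  9 | 0--00-,0-1---
  10 | --1010,-01--0,0-1---
  12 | -0-100,-01--0,0---00,0-1---
  13 | 0-1---  (sole → essential)
  14 | -01--0,0-1---
  15 | 0-1---  (sole → essential)
  16 | -10--0,-100--,0---00,0--00-,01---0,01-0--
  17 | -1-0-1,-100--,0--00-,01-0--
  18 | -1-01-,-10--0,-100--,01---0,01--1-,01-0--
  19 | -1-0-1,-1-01-,-100--,01--1-,01-0--
  20 | --0100,-10--0,0---00,01---0
  22 | -10--0,01---0,01--1-
  23 | 01--1-  (sole → essential)
  24 | 0---00,0--00-,0-1---,01---0,01-0--
  25 | -1-0-1,-11--1,0--00-,0-1---,01-0--
  26 | --1010,-1-01-,0-1---,01---0,01--1-,01-0--
  27 | -1-0-1,-1-01-,-11--1,0-1---,01--1-,01-0--
  28 | 0---00,0-1---,01---0
  29 | -11--1,0-1---
  30 | 0-1---,01---0,01--1-
  31 | -11--1,0-1---,01--1-
  35 | 1-0011  (sole → essential)
  36 | --0100,-0-100
  42 | --1010,-01--0
  44 | -0-100,-01--0
  46 | -01--0  (sole → essential)
  48 | -10--0,-100--,110-0-
  49 | -1-0-1,-100--,11--01,110-0-
  50 | -1-01-,-10--0,-100--
  51 | -1-0-1,-1-01-,-100--,1-0011
  52 | --0100,-10--0,110-0-
  53 | 11--01,110-0-
  54 | -10--0  (sole → essential)
  57 | -1-0-1,-11--1,11--01
  59 | -1-0-1,-1-01-,-11--1
  61 | -11--1,11--01
  63 | -11--1  (sole → essential)
Essential prime implicants: -01--0, -10--0, -11--1, 0--00-, 0-1---, 01--1-, 1-0011
Petrick residual → --0100, 11--01
Minimum SOP uses 9 PIs: c'de'f' + b'cf' + bc'f' + bcf + a'd'e' + a'c + a'be + ac'd'ef + abe'f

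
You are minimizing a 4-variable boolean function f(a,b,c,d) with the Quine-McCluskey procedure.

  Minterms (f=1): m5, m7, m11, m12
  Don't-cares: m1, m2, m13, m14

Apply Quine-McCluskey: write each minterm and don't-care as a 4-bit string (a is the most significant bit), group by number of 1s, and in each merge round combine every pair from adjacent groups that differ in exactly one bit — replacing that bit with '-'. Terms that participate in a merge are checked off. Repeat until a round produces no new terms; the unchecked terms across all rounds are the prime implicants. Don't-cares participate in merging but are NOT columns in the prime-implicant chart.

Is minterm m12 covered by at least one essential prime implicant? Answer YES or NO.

Round 0: 0001✓ 0010 0101✓ 0111✓ 1011 1100✓ 1101✓ 1110✓
Round 1: -101 0-01 01-1 11-0 110-
PIs = {-101, 0-01, 0010, 01-1, 1011, 11-0, 110-}
Coverage chart:
  m5: -101,0-01,01-1
  m7: 01-1 ←essential
  m11: 1011 ←essential
  m12: 11-0,110-
Essential: 01-1, 1011

NO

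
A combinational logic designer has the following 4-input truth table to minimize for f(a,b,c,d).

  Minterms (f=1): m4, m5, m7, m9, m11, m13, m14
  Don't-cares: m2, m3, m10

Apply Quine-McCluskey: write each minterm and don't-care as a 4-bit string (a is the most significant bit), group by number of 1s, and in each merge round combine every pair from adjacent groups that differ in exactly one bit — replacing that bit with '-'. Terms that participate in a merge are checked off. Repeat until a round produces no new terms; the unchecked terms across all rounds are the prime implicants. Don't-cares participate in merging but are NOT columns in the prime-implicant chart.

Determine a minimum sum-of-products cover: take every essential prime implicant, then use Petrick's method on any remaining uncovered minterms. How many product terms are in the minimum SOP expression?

5

size-2^0 implicants → 0010(✓)  0011(✓)  0100(✓)  0101(✓)  0111(✓)  1001(✓)  1010(✓)  1011(✓)  1101(✓)  1110(✓)
size-2^1 implicants → -010(✓)  -011(✓)  -101  0-11  001-(✓)  01-1  010-  1-01  1-10  10-1  101-(✓)
size-2^2 implicants → -01-
Unchecked terms (primes): -01-, -101, 0-11, 01-1, 010-, 1-01, 1-10, 10-1
Minterm coverage:
  m4 ⊆ 010- [E]
  m5 ⊆ -101,01-1,010-
  m7 ⊆ 0-11,01-1
  m9 ⊆ 1-01,10-1
  m11 ⊆ -01-,10-1
  m13 ⊆ -101,1-01
  m14 ⊆ 1-10 [E]
E = {010-, 1-10}
Petrick residual → -01-, 0-11, 1-01
Cover = b'c + a'cd + a'bc' + ac'd + acd'  |cover|=5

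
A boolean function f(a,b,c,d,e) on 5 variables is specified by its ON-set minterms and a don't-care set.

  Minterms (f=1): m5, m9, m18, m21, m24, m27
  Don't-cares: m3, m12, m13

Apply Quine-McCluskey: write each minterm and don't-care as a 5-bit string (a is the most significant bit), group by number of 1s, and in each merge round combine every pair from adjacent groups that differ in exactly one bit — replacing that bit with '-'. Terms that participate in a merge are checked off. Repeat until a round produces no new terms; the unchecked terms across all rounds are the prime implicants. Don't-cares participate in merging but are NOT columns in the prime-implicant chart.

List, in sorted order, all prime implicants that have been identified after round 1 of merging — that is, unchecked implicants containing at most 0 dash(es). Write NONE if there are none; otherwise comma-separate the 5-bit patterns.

[col 0] 00011, 00101*, 01001*, 01100*, 01101*, 10010, 10101*, 11000, 11011
[col 1] -0101, 0-101, 01-01, 0110-
Prime implicants: -0101, 0-101, 00011, 01-01, 0110-, 10010, 11000, 11011

00011, 10010, 11000, 11011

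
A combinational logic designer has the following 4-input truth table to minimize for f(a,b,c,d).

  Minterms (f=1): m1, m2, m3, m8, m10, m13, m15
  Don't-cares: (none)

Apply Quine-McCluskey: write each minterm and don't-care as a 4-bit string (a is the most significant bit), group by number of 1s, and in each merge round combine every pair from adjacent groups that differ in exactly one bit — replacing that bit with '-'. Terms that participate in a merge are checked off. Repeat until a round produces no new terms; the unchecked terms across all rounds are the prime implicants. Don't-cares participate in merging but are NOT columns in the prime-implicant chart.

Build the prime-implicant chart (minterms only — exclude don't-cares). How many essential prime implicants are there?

size-2^0 implicants → 0001(✓)  0010(✓)  0011(✓)  1000(✓)  1010(✓)  1101(✓)  1111(✓)
size-2^1 implicants → -010  00-1  001-  10-0  11-1
Unchecked terms (primes): -010, 00-1, 001-, 10-0, 11-1
Minterm coverage:
  m1 ⊆ 00-1 [E]
  m2 ⊆ -010,001-
  m3 ⊆ 00-1,001-
  m8 ⊆ 10-0 [E]
  m10 ⊆ -010,10-0
  m13 ⊆ 11-1 [E]
  m15 ⊆ 11-1 [E]
E = {00-1, 10-0, 11-1}

3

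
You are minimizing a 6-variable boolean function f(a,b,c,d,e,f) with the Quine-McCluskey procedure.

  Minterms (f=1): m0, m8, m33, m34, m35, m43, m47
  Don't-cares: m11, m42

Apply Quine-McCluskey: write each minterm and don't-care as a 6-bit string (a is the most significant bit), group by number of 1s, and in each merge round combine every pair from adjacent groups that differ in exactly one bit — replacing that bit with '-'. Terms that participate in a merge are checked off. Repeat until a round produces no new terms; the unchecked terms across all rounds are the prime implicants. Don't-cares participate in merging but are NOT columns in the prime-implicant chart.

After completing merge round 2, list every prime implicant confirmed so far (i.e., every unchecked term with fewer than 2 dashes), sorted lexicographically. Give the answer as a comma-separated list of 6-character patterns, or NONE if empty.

Round 0: 000000✓ 001000✓ 001011✓ 100001✓ 100010✓ 100011✓ 101010✓ 101011✓ 101111✓
Round 1: -01011 00-000 10-010✓ 10-011✓ 1000-1 10001-✓ 101-11 10101-✓
Round 2: 10-01-
PIs = {-01011, 00-000, 10-01-, 1000-1, 101-11}

-01011, 00-000, 1000-1, 101-11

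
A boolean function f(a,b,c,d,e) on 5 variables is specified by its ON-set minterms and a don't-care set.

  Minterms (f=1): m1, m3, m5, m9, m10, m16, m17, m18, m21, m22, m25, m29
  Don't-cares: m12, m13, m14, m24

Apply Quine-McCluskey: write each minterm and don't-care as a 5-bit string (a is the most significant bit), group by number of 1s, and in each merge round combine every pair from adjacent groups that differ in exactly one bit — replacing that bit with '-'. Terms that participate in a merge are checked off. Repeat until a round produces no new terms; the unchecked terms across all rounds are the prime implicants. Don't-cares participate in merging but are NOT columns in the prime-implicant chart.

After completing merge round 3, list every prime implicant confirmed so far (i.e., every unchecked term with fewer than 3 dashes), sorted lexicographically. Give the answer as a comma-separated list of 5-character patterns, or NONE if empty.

Round 0: 00001✓ 00011✓ 00101✓ 01001✓ 01010✓ 01100✓ 01101✓ 01110✓ 10000✓ 10001✓ 10010✓ 10101✓ 10110✓ 11000✓ 11001✓ 11101✓
Round 1: -0001✓ -0101✓ -1001✓ -1101✓ 0-001✓ 0-101✓ 00-01✓ 000-1 01-01✓ 01-10 011-0 0110- 1-000✓ 1-001✓ 1-101✓ 10-01✓ 10-10 100-0 1000-✓ 11-01✓ 1100-✓
Round 2: --001✓ --101✓ -0-01✓ -1-01✓ 0--01✓ 1--01✓ 1-00-
Round 3: ---01
PIs = {---01, 000-1, 01-10, 011-0, 0110-, 1-00-, 10-10, 100-0}

000-1, 01-10, 011-0, 0110-, 1-00-, 10-10, 100-0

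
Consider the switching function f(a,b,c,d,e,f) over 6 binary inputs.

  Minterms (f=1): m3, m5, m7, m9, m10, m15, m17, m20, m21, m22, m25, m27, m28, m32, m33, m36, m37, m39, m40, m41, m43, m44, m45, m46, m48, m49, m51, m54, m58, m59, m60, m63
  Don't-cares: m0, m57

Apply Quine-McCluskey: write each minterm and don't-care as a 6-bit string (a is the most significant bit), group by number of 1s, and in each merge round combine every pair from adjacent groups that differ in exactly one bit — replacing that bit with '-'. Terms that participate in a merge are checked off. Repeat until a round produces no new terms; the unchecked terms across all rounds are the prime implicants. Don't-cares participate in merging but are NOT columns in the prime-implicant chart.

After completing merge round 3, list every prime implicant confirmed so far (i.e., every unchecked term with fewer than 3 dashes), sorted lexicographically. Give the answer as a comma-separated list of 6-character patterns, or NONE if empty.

[col 0] 000000*, 000011*, 000101*, 000111*, 001001*, 001010, 001111*, 010001*, 010100*, 010101*, 010110*, 011001*, 011011*, 011100*, 100000*, 100001*, 100100*, 100101*, 100111*, 101000*, 101001*, 101011*, 101100*, 101101*, 101110*, 110000*, 110001*, 110011*, 110110*, 111001*, 111010*, 111011*, 111100*, 111111*
[col 1] -00000, -00101*, -00111*, -01001*, -10001*, -10110, -11001*, -11011*, -11100, 0-0101, 0-1001*, 00-111, 000-11, 0001-1*, 01-001*, 01-100, 010-01, 0101-0, 01010-, 0110-1*, 1-0000*, 1-0001*, 1-1001*, 1-1011*, 1-1100, 10-000*, 10-001*, 10-100*, 10-101*, 100-00*, 100-01*, 10000-*, 1001-1*, 10010-*, 101-00*, 101-01*, 1010-1*, 10100-*, 1011-0, 10110-*, 11-001*, 11-011*, 1100-1*, 11000-*, 111-11, 1110-1*, 11101-
[col 2] --1001, -001-1, -1-001, -110-1, 1--001, 1-000-, 1-10-1, 10--00*, 10--01*, 10-00-*, 10-10-*, 100-0-*, 101-0-*, 11-0-1
[col 3] 10--0-
Prime implicants: --1001, -00000, -001-1, -1-001, -10110, -110-1, -11100, 0-0101, 00-111, 000-11, 001010, 01-100, 010-01, 0101-0, 01010-, 1--001, 1-000-, 1-10-1, 1-1100, 10--0-, 1011-0, 11-0-1, 111-11, 11101-

--1001, -00000, -001-1, -1-001, -10110, -110-1, -11100, 0-0101, 00-111, 000-11, 001010, 01-100, 010-01, 0101-0, 01010-, 1--001, 1-000-, 1-10-1, 1-1100, 1011-0, 11-0-1, 111-11, 11101-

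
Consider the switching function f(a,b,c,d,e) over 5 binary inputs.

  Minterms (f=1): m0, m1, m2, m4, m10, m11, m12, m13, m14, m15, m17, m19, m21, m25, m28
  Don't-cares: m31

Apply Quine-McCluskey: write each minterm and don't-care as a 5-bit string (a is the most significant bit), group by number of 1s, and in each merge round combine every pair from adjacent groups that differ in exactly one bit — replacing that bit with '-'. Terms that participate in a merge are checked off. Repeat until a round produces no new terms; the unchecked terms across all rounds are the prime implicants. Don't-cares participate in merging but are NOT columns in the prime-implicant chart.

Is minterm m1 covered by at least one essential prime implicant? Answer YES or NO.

size-2^0 implicants → 00000(✓)  00001(✓)  00010(✓)  00100(✓)  01010(✓)  01011(✓)  01100(✓)  01101(✓)  01110(✓)  01111(✓)  10001(✓)  10011(✓)  10101(✓)  11001(✓)  11100(✓)  11111(✓)
size-2^1 implicants → -0001  -1100  -1111  0-010  0-100  00-00  000-0  0000-  01-10(✓)  01-11(✓)  0101-(✓)  011-0(✓)  011-1(✓)  0110-(✓)  0111-(✓)  1-001  10-01  100-1
size-2^2 implicants → 01-1-  011--
Unchecked terms (primes): -0001, -1100, -1111, 0-010, 0-100, 00-00, 000-0, 0000-, 01-1-, 011--, 1-001, 10-01, 100-1
Minterm coverage:
  m0 ⊆ 00-00,000-0,0000-
  m1 ⊆ -0001,0000-
  m2 ⊆ 0-010,000-0
  m4 ⊆ 0-100,00-00
  m10 ⊆ 0-010,01-1-
  m11 ⊆ 01-1- [E]
  m12 ⊆ -1100,0-100,011--
  m13 ⊆ 011-- [E]
  m14 ⊆ 01-1-,011--
  m15 ⊆ -1111,01-1-,011--
  m17 ⊆ -0001,1-001,10-01,100-1
  m19 ⊆ 100-1 [E]
  m21 ⊆ 10-01 [E]
  m25 ⊆ 1-001 [E]
  m28 ⊆ -1100 [E]
E = {-1100, 01-1-, 011--, 1-001, 10-01, 100-1}

NO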